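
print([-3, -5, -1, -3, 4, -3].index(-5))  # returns 1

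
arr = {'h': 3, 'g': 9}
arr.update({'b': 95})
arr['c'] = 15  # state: {'h': 3, 'g': 9, 'b': 95, 'c': 15}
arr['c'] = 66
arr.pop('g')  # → 9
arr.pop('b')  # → 95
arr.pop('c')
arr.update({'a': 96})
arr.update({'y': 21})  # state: {'h': 3, 'a': 96, 'y': 21}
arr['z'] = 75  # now {'h': 3, 'a': 96, 'y': 21, 'z': 75}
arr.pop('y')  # 21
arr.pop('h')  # 3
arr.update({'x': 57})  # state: {'a': 96, 'z': 75, 'x': 57}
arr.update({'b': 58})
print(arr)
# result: {'a': 96, 'z': 75, 'x': 57, 'b': 58}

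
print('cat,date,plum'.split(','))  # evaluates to ['cat', 'date', 'plum']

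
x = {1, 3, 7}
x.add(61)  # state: {1, 3, 7, 61}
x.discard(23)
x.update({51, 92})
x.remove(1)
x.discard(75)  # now {3, 7, 51, 61, 92}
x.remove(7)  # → {3, 51, 61, 92}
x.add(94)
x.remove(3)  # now {51, 61, 92, 94}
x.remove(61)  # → {51, 92, 94}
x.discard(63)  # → {51, 92, 94}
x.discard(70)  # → {51, 92, 94}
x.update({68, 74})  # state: {51, 68, 74, 92, 94}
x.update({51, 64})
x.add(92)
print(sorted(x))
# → [51, 64, 68, 74, 92, 94]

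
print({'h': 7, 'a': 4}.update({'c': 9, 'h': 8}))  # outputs None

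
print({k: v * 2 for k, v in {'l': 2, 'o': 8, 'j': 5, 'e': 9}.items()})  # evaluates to {'l': 4, 'o': 16, 'j': 10, 'e': 18}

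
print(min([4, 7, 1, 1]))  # 1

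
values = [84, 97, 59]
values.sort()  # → [59, 84, 97]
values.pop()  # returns 97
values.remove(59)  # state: [84]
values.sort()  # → [84]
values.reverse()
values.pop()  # 84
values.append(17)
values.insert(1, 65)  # [17, 65]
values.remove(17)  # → [65]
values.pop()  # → 65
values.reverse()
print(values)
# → []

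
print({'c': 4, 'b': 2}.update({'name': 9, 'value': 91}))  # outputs None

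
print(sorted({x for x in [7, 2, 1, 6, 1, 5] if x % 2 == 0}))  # [2, 6]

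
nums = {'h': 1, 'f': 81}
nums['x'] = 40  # {'h': 1, 'f': 81, 'x': 40}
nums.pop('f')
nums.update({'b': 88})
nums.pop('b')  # 88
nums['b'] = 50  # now {'h': 1, 'x': 40, 'b': 50}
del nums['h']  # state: {'x': 40, 'b': 50}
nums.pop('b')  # 50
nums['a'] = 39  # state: {'x': 40, 'a': 39}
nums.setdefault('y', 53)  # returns 53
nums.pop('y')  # 53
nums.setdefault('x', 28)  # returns 40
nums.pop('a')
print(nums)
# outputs {'x': 40}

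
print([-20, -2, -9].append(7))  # None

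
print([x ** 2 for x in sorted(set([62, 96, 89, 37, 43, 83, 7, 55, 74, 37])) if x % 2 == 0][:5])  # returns [3844, 5476, 9216]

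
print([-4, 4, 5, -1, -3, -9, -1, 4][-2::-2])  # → [-1, -3, 5, -4]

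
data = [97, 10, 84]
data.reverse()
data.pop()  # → 97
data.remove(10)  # [84]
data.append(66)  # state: [84, 66]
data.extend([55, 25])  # [84, 66, 55, 25]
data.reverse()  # [25, 55, 66, 84]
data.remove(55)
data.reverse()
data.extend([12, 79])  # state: [84, 66, 25, 12, 79]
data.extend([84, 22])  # [84, 66, 25, 12, 79, 84, 22]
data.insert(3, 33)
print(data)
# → [84, 66, 25, 33, 12, 79, 84, 22]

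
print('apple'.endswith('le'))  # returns True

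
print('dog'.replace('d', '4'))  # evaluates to 4og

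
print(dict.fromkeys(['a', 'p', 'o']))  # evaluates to {'a': None, 'p': None, 'o': None}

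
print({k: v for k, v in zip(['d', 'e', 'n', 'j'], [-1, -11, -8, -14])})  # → {'d': -1, 'e': -11, 'n': -8, 'j': -14}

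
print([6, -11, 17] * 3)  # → [6, -11, 17, 6, -11, 17, 6, -11, 17]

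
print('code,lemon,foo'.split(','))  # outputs ['code', 'lemon', 'foo']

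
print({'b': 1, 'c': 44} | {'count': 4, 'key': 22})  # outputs {'b': 1, 'c': 44, 'count': 4, 'key': 22}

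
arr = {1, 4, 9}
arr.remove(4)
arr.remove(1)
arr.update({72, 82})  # {9, 72, 82}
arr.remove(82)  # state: {9, 72}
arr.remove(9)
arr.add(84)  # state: {72, 84}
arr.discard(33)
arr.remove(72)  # {84}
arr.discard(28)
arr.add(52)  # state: {52, 84}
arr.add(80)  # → {52, 80, 84}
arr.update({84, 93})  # {52, 80, 84, 93}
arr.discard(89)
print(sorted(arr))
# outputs [52, 80, 84, 93]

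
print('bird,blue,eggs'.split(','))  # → ['bird', 'blue', 'eggs']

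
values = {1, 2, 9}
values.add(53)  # {1, 2, 9, 53}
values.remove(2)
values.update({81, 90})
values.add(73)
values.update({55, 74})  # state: {1, 9, 53, 55, 73, 74, 81, 90}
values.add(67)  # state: {1, 9, 53, 55, 67, 73, 74, 81, 90}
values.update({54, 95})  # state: {1, 9, 53, 54, 55, 67, 73, 74, 81, 90, 95}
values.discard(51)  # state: {1, 9, 53, 54, 55, 67, 73, 74, 81, 90, 95}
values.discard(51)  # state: {1, 9, 53, 54, 55, 67, 73, 74, 81, 90, 95}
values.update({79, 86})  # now {1, 9, 53, 54, 55, 67, 73, 74, 79, 81, 86, 90, 95}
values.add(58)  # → {1, 9, 53, 54, 55, 58, 67, 73, 74, 79, 81, 86, 90, 95}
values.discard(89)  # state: {1, 9, 53, 54, 55, 58, 67, 73, 74, 79, 81, 86, 90, 95}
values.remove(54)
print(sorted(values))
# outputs [1, 9, 53, 55, 58, 67, 73, 74, 79, 81, 86, 90, 95]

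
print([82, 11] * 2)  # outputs [82, 11, 82, 11]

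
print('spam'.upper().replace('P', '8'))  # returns S8AM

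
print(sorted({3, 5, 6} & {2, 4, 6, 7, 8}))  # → [6]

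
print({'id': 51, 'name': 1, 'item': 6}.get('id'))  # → 51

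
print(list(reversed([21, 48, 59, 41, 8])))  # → [8, 41, 59, 48, 21]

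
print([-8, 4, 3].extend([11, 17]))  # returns None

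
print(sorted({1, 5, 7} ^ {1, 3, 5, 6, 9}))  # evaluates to [3, 6, 7, 9]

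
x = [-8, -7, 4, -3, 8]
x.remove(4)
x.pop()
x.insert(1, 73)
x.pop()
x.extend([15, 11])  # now [-8, 73, -7, 15, 11]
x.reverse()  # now [11, 15, -7, 73, -8]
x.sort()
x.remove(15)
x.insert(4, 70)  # [-8, -7, 11, 73, 70]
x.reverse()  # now [70, 73, 11, -7, -8]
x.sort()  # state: [-8, -7, 11, 70, 73]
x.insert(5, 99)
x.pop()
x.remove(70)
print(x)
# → [-8, -7, 11, 73]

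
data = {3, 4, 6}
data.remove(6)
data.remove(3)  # {4}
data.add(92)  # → {4, 92}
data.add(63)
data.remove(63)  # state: {4, 92}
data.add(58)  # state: {4, 58, 92}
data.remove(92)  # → {4, 58}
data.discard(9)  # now {4, 58}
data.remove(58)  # {4}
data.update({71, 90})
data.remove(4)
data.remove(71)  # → {90}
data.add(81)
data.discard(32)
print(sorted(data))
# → [81, 90]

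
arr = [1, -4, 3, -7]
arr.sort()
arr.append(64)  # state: [-7, -4, 1, 3, 64]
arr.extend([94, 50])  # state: [-7, -4, 1, 3, 64, 94, 50]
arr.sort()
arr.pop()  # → 94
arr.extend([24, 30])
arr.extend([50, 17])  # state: [-7, -4, 1, 3, 50, 64, 24, 30, 50, 17]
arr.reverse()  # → [17, 50, 30, 24, 64, 50, 3, 1, -4, -7]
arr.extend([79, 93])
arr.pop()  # 93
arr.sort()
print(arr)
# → [-7, -4, 1, 3, 17, 24, 30, 50, 50, 64, 79]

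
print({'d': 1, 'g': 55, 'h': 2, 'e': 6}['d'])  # 1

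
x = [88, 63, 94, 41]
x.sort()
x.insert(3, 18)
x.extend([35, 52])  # [41, 63, 88, 18, 94, 35, 52]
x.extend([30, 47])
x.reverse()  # [47, 30, 52, 35, 94, 18, 88, 63, 41]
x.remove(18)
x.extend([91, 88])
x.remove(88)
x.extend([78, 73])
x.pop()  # 73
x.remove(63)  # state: [47, 30, 52, 35, 94, 41, 91, 88, 78]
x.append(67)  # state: [47, 30, 52, 35, 94, 41, 91, 88, 78, 67]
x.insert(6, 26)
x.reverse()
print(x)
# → [67, 78, 88, 91, 26, 41, 94, 35, 52, 30, 47]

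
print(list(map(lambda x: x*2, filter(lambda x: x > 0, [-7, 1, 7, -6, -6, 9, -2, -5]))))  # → [2, 14, 18]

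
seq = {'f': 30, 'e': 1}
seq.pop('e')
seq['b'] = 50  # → {'f': 30, 'b': 50}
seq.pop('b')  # 50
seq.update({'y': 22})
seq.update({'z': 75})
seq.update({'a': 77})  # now {'f': 30, 'y': 22, 'z': 75, 'a': 77}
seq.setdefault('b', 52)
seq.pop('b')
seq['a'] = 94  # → {'f': 30, 'y': 22, 'z': 75, 'a': 94}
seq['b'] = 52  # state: {'f': 30, 'y': 22, 'z': 75, 'a': 94, 'b': 52}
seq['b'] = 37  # {'f': 30, 'y': 22, 'z': 75, 'a': 94, 'b': 37}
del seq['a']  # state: {'f': 30, 'y': 22, 'z': 75, 'b': 37}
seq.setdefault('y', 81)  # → 22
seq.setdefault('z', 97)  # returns 75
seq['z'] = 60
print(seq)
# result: {'f': 30, 'y': 22, 'z': 60, 'b': 37}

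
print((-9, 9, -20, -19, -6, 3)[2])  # -20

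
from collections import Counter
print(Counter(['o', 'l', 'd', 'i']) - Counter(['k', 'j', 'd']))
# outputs Counter({'o': 1, 'l': 1, 'i': 1})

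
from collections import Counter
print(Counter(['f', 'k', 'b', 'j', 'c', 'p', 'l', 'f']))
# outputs Counter({'f': 2, 'k': 1, 'b': 1, 'j': 1, 'c': 1, 'p': 1, 'l': 1})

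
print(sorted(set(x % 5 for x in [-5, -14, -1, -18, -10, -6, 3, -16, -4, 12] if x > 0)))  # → [2, 3]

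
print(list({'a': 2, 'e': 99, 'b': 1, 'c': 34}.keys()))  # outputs ['a', 'e', 'b', 'c']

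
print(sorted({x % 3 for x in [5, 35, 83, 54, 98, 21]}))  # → [0, 2]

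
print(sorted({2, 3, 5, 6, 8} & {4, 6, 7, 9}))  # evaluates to [6]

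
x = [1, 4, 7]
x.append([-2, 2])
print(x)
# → [1, 4, 7, [-2, 2]]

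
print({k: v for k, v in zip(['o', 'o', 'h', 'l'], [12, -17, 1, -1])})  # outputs {'o': -17, 'h': 1, 'l': -1}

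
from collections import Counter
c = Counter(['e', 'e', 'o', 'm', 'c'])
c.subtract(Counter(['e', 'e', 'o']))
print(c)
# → Counter({'m': 1, 'c': 1, 'e': 0, 'o': 0})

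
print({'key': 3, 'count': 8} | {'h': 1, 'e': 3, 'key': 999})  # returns {'key': 999, 'count': 8, 'h': 1, 'e': 3}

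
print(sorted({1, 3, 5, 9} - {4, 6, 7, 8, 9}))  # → [1, 3, 5]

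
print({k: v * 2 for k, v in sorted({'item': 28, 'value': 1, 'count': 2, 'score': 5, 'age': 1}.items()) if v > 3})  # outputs {'item': 56, 'score': 10}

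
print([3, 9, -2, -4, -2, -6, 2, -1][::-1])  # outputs [-1, 2, -6, -2, -4, -2, 9, 3]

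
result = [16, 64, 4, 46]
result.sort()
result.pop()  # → 64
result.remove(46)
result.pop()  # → 16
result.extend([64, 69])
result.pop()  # 69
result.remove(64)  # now [4]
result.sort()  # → [4]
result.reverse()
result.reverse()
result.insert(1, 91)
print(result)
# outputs [4, 91]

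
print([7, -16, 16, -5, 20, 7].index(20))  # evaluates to 4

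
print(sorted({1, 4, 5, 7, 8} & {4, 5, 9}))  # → [4, 5]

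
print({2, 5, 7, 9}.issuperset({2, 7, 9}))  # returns True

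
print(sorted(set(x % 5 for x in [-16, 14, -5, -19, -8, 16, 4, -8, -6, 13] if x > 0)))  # [1, 3, 4]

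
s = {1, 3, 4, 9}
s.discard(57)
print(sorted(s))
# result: [1, 3, 4, 9]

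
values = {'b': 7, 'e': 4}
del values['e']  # {'b': 7}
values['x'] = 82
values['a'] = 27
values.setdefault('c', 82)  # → 82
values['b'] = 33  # {'b': 33, 'x': 82, 'a': 27, 'c': 82}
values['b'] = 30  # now {'b': 30, 'x': 82, 'a': 27, 'c': 82}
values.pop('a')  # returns 27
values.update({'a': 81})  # {'b': 30, 'x': 82, 'c': 82, 'a': 81}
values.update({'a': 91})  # {'b': 30, 'x': 82, 'c': 82, 'a': 91}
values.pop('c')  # 82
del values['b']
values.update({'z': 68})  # {'x': 82, 'a': 91, 'z': 68}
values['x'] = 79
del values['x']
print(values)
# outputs {'a': 91, 'z': 68}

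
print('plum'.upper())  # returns PLUM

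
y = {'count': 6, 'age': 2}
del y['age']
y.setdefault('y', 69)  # 69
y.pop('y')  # 69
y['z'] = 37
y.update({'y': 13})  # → {'count': 6, 'z': 37, 'y': 13}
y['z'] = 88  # {'count': 6, 'z': 88, 'y': 13}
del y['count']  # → {'z': 88, 'y': 13}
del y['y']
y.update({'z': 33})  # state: {'z': 33}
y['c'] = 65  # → {'z': 33, 'c': 65}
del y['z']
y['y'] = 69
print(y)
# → {'c': 65, 'y': 69}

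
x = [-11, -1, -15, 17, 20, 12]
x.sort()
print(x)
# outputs [-15, -11, -1, 12, 17, 20]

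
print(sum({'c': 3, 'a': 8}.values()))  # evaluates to 11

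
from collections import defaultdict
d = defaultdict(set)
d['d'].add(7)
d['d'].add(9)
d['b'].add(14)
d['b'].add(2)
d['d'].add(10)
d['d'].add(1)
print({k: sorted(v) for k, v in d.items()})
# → {'d': [1, 7, 9, 10], 'b': [2, 14]}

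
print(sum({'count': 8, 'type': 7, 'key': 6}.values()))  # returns 21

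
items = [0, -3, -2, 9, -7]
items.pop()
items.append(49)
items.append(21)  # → [0, -3, -2, 9, 49, 21]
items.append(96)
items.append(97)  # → [0, -3, -2, 9, 49, 21, 96, 97]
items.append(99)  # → [0, -3, -2, 9, 49, 21, 96, 97, 99]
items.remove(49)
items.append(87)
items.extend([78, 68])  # [0, -3, -2, 9, 21, 96, 97, 99, 87, 78, 68]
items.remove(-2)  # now [0, -3, 9, 21, 96, 97, 99, 87, 78, 68]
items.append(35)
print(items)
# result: [0, -3, 9, 21, 96, 97, 99, 87, 78, 68, 35]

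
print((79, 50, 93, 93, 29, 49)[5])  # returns 49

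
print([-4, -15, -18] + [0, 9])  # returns [-4, -15, -18, 0, 9]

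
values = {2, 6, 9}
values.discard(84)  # {2, 6, 9}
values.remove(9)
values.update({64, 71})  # {2, 6, 64, 71}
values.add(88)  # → {2, 6, 64, 71, 88}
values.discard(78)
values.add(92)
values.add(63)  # {2, 6, 63, 64, 71, 88, 92}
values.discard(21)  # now {2, 6, 63, 64, 71, 88, 92}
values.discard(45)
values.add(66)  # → {2, 6, 63, 64, 66, 71, 88, 92}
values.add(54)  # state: {2, 6, 54, 63, 64, 66, 71, 88, 92}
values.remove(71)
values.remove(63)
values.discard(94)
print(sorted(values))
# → [2, 6, 54, 64, 66, 88, 92]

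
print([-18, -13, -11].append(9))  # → None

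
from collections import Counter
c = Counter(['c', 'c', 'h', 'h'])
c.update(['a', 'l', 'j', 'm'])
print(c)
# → Counter({'c': 2, 'h': 2, 'a': 1, 'l': 1, 'j': 1, 'm': 1})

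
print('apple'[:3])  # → app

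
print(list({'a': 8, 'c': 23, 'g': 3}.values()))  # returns [8, 23, 3]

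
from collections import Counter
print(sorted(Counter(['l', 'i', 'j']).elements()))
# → ['i', 'j', 'l']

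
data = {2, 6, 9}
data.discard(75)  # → {2, 6, 9}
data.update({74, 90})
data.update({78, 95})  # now {2, 6, 9, 74, 78, 90, 95}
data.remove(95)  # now {2, 6, 9, 74, 78, 90}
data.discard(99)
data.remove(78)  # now {2, 6, 9, 74, 90}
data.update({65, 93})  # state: {2, 6, 9, 65, 74, 90, 93}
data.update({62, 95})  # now {2, 6, 9, 62, 65, 74, 90, 93, 95}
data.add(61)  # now {2, 6, 9, 61, 62, 65, 74, 90, 93, 95}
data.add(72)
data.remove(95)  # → {2, 6, 9, 61, 62, 65, 72, 74, 90, 93}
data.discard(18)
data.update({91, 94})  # {2, 6, 9, 61, 62, 65, 72, 74, 90, 91, 93, 94}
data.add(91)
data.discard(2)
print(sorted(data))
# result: [6, 9, 61, 62, 65, 72, 74, 90, 91, 93, 94]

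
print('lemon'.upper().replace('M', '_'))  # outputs LE_ON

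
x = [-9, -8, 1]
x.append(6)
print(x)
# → [-9, -8, 1, 6]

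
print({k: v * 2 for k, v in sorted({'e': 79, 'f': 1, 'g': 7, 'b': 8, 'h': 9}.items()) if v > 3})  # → {'b': 16, 'e': 158, 'g': 14, 'h': 18}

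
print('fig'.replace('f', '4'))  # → 4ig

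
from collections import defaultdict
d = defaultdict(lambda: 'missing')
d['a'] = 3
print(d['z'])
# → missing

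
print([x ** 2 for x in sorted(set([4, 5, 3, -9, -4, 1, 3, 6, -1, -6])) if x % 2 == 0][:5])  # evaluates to [36, 16, 16, 36]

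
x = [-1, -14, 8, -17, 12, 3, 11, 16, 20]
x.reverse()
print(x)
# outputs [20, 16, 11, 3, 12, -17, 8, -14, -1]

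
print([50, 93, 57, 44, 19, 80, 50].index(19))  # 4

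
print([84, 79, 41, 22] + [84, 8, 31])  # [84, 79, 41, 22, 84, 8, 31]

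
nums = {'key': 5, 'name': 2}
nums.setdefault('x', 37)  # 37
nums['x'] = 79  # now {'key': 5, 'name': 2, 'x': 79}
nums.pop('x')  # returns 79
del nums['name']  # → {'key': 5}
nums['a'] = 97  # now {'key': 5, 'a': 97}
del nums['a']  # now {'key': 5}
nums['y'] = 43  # {'key': 5, 'y': 43}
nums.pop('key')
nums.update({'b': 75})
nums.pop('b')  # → 75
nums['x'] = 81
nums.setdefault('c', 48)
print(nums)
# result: {'y': 43, 'x': 81, 'c': 48}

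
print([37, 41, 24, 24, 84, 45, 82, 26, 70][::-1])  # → [70, 26, 82, 45, 84, 24, 24, 41, 37]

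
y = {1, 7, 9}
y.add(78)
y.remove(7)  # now {1, 9, 78}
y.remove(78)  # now {1, 9}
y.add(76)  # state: {1, 9, 76}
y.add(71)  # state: {1, 9, 71, 76}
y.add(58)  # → {1, 9, 58, 71, 76}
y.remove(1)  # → {9, 58, 71, 76}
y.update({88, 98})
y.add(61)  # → {9, 58, 61, 71, 76, 88, 98}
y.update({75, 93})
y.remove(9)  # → {58, 61, 71, 75, 76, 88, 93, 98}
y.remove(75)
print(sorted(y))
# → [58, 61, 71, 76, 88, 93, 98]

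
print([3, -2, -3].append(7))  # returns None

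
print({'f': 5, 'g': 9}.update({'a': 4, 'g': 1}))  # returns None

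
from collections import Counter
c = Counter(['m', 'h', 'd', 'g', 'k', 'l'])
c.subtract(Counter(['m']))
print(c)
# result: Counter({'h': 1, 'd': 1, 'g': 1, 'k': 1, 'l': 1, 'm': 0})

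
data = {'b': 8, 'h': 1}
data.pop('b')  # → 8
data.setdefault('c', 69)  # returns 69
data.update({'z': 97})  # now {'h': 1, 'c': 69, 'z': 97}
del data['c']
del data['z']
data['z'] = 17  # {'h': 1, 'z': 17}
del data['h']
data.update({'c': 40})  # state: {'z': 17, 'c': 40}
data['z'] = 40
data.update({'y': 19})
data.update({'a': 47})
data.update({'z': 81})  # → {'z': 81, 'c': 40, 'y': 19, 'a': 47}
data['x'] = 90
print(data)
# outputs {'z': 81, 'c': 40, 'y': 19, 'a': 47, 'x': 90}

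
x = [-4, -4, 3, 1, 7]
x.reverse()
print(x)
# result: [7, 1, 3, -4, -4]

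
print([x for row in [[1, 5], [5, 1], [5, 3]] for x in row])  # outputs [1, 5, 5, 1, 5, 3]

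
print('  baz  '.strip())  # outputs baz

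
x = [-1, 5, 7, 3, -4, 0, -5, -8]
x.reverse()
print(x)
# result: [-8, -5, 0, -4, 3, 7, 5, -1]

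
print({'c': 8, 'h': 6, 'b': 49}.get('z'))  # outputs None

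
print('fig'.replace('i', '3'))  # f3g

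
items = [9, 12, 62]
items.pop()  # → 62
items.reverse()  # [12, 9]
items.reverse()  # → [9, 12]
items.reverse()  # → [12, 9]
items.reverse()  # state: [9, 12]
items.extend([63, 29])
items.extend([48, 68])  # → [9, 12, 63, 29, 48, 68]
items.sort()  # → [9, 12, 29, 48, 63, 68]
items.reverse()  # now [68, 63, 48, 29, 12, 9]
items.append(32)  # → [68, 63, 48, 29, 12, 9, 32]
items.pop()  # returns 32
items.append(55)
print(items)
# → [68, 63, 48, 29, 12, 9, 55]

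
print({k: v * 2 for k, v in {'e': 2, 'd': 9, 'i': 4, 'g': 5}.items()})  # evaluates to {'e': 4, 'd': 18, 'i': 8, 'g': 10}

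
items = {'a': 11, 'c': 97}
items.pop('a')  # 11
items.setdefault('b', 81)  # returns 81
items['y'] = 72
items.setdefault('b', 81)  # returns 81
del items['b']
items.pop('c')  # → 97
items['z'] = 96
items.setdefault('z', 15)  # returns 96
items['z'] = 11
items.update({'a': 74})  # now {'y': 72, 'z': 11, 'a': 74}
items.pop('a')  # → 74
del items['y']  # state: {'z': 11}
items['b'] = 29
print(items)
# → {'z': 11, 'b': 29}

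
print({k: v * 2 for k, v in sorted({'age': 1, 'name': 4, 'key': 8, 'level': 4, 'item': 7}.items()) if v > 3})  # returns {'item': 14, 'key': 16, 'level': 8, 'name': 8}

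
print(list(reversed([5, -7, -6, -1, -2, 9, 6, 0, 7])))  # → [7, 0, 6, 9, -2, -1, -6, -7, 5]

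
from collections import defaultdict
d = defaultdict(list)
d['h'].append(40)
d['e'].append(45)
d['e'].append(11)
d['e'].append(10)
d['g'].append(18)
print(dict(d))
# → {'h': [40], 'e': [45, 11, 10], 'g': [18]}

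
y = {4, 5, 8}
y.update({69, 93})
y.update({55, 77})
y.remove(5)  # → {4, 8, 55, 69, 77, 93}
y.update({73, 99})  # {4, 8, 55, 69, 73, 77, 93, 99}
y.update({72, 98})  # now {4, 8, 55, 69, 72, 73, 77, 93, 98, 99}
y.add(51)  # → {4, 8, 51, 55, 69, 72, 73, 77, 93, 98, 99}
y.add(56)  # {4, 8, 51, 55, 56, 69, 72, 73, 77, 93, 98, 99}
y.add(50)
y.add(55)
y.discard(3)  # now {4, 8, 50, 51, 55, 56, 69, 72, 73, 77, 93, 98, 99}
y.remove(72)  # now {4, 8, 50, 51, 55, 56, 69, 73, 77, 93, 98, 99}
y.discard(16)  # {4, 8, 50, 51, 55, 56, 69, 73, 77, 93, 98, 99}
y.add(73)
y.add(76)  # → {4, 8, 50, 51, 55, 56, 69, 73, 76, 77, 93, 98, 99}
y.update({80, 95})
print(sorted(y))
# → [4, 8, 50, 51, 55, 56, 69, 73, 76, 77, 80, 93, 95, 98, 99]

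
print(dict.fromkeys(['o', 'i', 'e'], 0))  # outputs {'o': 0, 'i': 0, 'e': 0}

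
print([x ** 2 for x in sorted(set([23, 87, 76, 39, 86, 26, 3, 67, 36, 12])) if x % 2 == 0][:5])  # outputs [144, 676, 1296, 5776, 7396]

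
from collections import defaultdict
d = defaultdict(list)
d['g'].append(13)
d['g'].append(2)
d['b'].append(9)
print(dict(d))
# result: {'g': [13, 2], 'b': [9]}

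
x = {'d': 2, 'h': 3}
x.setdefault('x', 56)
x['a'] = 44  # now {'d': 2, 'h': 3, 'x': 56, 'a': 44}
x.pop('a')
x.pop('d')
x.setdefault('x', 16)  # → 56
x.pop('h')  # 3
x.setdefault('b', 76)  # 76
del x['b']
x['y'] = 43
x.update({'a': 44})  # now {'x': 56, 'y': 43, 'a': 44}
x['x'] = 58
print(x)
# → {'x': 58, 'y': 43, 'a': 44}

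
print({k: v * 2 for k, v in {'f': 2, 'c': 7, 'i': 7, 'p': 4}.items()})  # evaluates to {'f': 4, 'c': 14, 'i': 14, 'p': 8}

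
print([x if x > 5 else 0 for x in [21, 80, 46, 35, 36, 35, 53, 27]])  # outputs [21, 80, 46, 35, 36, 35, 53, 27]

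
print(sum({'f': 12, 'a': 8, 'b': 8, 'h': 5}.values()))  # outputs 33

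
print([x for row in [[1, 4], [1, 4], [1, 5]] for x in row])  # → [1, 4, 1, 4, 1, 5]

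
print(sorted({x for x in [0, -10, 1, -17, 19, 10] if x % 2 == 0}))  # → [-10, 0, 10]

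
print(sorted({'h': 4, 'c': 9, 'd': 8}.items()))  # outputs [('c', 9), ('d', 8), ('h', 4)]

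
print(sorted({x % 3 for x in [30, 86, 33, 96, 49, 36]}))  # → [0, 1, 2]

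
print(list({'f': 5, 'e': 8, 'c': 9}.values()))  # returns [5, 8, 9]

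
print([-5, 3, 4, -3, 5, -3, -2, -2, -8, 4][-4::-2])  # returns [-2, 5, 4, -5]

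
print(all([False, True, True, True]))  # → False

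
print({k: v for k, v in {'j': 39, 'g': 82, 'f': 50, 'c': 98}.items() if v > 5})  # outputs {'j': 39, 'g': 82, 'f': 50, 'c': 98}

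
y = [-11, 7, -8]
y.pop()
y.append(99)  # [-11, 7, 99]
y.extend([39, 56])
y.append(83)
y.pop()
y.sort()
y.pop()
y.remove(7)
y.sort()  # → [-11, 39, 56]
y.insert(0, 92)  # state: [92, -11, 39, 56]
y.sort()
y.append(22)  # [-11, 39, 56, 92, 22]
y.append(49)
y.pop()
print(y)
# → [-11, 39, 56, 92, 22]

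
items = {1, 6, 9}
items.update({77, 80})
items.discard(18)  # {1, 6, 9, 77, 80}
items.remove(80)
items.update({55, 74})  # {1, 6, 9, 55, 74, 77}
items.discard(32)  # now {1, 6, 9, 55, 74, 77}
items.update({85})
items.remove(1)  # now {6, 9, 55, 74, 77, 85}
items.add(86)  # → {6, 9, 55, 74, 77, 85, 86}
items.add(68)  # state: {6, 9, 55, 68, 74, 77, 85, 86}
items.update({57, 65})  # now {6, 9, 55, 57, 65, 68, 74, 77, 85, 86}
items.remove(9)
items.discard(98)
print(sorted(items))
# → [6, 55, 57, 65, 68, 74, 77, 85, 86]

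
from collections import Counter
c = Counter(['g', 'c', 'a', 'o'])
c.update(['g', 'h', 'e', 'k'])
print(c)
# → Counter({'g': 2, 'c': 1, 'a': 1, 'o': 1, 'h': 1, 'e': 1, 'k': 1})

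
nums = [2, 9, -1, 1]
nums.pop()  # 1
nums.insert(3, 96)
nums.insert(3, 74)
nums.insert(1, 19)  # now [2, 19, 9, -1, 74, 96]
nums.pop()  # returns 96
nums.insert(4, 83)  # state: [2, 19, 9, -1, 83, 74]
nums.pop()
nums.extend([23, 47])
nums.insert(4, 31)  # [2, 19, 9, -1, 31, 83, 23, 47]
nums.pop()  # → 47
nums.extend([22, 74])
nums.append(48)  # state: [2, 19, 9, -1, 31, 83, 23, 22, 74, 48]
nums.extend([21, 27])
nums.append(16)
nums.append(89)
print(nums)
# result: [2, 19, 9, -1, 31, 83, 23, 22, 74, 48, 21, 27, 16, 89]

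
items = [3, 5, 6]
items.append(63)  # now [3, 5, 6, 63]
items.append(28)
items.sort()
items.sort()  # [3, 5, 6, 28, 63]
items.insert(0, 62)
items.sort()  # [3, 5, 6, 28, 62, 63]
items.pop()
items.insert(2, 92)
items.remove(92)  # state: [3, 5, 6, 28, 62]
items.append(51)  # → [3, 5, 6, 28, 62, 51]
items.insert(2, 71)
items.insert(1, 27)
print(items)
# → [3, 27, 5, 71, 6, 28, 62, 51]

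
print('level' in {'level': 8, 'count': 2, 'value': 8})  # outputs True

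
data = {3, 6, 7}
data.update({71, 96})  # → {3, 6, 7, 71, 96}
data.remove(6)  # {3, 7, 71, 96}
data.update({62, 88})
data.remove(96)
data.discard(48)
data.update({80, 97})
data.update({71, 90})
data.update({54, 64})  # {3, 7, 54, 62, 64, 71, 80, 88, 90, 97}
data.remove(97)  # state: {3, 7, 54, 62, 64, 71, 80, 88, 90}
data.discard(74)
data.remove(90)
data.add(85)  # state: {3, 7, 54, 62, 64, 71, 80, 85, 88}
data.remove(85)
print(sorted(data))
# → [3, 7, 54, 62, 64, 71, 80, 88]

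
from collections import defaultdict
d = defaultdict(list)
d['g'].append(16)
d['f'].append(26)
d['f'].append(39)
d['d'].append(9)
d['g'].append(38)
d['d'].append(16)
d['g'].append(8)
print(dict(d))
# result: {'g': [16, 38, 8], 'f': [26, 39], 'd': [9, 16]}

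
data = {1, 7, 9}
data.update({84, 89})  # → {1, 7, 9, 84, 89}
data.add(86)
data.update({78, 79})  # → {1, 7, 9, 78, 79, 84, 86, 89}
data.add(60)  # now {1, 7, 9, 60, 78, 79, 84, 86, 89}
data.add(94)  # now {1, 7, 9, 60, 78, 79, 84, 86, 89, 94}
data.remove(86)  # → {1, 7, 9, 60, 78, 79, 84, 89, 94}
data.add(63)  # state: {1, 7, 9, 60, 63, 78, 79, 84, 89, 94}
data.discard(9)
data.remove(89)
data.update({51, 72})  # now {1, 7, 51, 60, 63, 72, 78, 79, 84, 94}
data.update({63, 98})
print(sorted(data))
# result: [1, 7, 51, 60, 63, 72, 78, 79, 84, 94, 98]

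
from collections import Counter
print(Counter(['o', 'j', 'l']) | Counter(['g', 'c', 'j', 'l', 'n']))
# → Counter({'o': 1, 'j': 1, 'l': 1, 'g': 1, 'c': 1, 'n': 1})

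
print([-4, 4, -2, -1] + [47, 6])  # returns [-4, 4, -2, -1, 47, 6]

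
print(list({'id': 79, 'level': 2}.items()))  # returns [('id', 79), ('level', 2)]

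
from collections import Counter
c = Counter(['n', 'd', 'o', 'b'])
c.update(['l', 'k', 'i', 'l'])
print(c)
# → Counter({'l': 2, 'n': 1, 'd': 1, 'o': 1, 'b': 1, 'k': 1, 'i': 1})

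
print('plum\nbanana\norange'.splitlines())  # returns ['plum', 'banana', 'orange']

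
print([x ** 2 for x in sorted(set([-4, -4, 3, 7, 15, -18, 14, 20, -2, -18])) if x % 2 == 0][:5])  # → [324, 16, 4, 196, 400]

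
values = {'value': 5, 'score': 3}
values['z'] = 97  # {'value': 5, 'score': 3, 'z': 97}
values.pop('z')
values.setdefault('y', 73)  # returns 73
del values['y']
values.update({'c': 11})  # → {'value': 5, 'score': 3, 'c': 11}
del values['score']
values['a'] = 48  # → {'value': 5, 'c': 11, 'a': 48}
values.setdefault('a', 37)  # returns 48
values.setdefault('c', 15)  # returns 11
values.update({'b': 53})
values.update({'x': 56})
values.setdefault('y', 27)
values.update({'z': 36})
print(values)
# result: {'value': 5, 'c': 11, 'a': 48, 'b': 53, 'x': 56, 'y': 27, 'z': 36}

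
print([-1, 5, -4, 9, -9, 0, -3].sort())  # None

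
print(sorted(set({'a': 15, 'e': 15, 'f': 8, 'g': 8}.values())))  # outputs [8, 15]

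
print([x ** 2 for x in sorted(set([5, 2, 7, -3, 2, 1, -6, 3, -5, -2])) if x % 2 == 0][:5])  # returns [36, 4, 4]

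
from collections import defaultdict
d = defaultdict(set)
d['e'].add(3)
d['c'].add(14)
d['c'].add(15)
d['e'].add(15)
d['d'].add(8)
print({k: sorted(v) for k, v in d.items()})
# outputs {'e': [3, 15], 'c': [14, 15], 'd': [8]}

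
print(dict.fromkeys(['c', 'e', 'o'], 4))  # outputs {'c': 4, 'e': 4, 'o': 4}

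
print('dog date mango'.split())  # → ['dog', 'date', 'mango']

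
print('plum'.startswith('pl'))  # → True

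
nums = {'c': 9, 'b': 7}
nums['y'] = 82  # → {'c': 9, 'b': 7, 'y': 82}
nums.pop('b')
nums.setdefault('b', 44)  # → 44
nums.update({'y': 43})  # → {'c': 9, 'y': 43, 'b': 44}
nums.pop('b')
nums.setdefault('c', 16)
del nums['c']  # {'y': 43}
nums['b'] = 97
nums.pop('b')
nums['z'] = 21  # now {'y': 43, 'z': 21}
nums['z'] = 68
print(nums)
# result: {'y': 43, 'z': 68}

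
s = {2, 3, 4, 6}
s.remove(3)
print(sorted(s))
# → [2, 4, 6]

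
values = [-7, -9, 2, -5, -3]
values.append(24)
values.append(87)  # [-7, -9, 2, -5, -3, 24, 87]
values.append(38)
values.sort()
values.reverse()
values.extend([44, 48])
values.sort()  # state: [-9, -7, -5, -3, 2, 24, 38, 44, 48, 87]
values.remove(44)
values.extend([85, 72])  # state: [-9, -7, -5, -3, 2, 24, 38, 48, 87, 85, 72]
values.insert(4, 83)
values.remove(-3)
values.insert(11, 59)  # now [-9, -7, -5, 83, 2, 24, 38, 48, 87, 85, 72, 59]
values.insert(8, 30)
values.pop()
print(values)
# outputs [-9, -7, -5, 83, 2, 24, 38, 48, 30, 87, 85, 72]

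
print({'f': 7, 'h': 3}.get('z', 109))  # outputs 109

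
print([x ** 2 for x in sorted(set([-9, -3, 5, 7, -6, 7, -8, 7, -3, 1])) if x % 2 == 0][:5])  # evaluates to [64, 36]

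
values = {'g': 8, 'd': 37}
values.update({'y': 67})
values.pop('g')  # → 8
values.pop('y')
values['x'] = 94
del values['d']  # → {'x': 94}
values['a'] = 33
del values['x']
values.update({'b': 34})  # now {'a': 33, 'b': 34}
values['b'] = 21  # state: {'a': 33, 'b': 21}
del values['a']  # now {'b': 21}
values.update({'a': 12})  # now {'b': 21, 'a': 12}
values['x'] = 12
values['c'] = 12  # {'b': 21, 'a': 12, 'x': 12, 'c': 12}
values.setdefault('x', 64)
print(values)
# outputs {'b': 21, 'a': 12, 'x': 12, 'c': 12}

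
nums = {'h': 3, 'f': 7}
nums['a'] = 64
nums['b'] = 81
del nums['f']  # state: {'h': 3, 'a': 64, 'b': 81}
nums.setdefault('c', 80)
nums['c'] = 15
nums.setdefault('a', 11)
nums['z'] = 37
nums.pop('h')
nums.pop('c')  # 15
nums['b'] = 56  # {'a': 64, 'b': 56, 'z': 37}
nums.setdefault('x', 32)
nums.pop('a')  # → 64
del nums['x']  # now {'b': 56, 'z': 37}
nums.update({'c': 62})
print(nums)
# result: {'b': 56, 'z': 37, 'c': 62}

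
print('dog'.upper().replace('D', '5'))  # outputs 5OG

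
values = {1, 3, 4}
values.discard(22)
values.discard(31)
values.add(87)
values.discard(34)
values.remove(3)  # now {1, 4, 87}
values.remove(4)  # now {1, 87}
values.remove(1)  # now {87}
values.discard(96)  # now {87}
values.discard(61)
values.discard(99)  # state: {87}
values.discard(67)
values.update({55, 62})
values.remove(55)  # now {62, 87}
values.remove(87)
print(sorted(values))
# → [62]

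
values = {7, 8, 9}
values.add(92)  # {7, 8, 9, 92}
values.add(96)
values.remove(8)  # {7, 9, 92, 96}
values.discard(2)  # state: {7, 9, 92, 96}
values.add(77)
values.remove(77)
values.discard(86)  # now {7, 9, 92, 96}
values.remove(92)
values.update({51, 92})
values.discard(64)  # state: {7, 9, 51, 92, 96}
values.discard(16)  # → {7, 9, 51, 92, 96}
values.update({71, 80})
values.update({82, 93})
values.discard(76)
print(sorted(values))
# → [7, 9, 51, 71, 80, 82, 92, 93, 96]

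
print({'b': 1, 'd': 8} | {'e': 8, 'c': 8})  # {'b': 1, 'd': 8, 'e': 8, 'c': 8}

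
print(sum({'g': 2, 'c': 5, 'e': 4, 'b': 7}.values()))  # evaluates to 18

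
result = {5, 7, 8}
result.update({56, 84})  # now {5, 7, 8, 56, 84}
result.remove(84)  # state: {5, 7, 8, 56}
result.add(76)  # {5, 7, 8, 56, 76}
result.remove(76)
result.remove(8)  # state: {5, 7, 56}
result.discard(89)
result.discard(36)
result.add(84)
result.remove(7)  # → {5, 56, 84}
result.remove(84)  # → {5, 56}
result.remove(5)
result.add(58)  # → {56, 58}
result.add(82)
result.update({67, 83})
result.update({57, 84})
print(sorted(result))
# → [56, 57, 58, 67, 82, 83, 84]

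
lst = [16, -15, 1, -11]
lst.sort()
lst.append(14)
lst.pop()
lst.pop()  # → 16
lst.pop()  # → 1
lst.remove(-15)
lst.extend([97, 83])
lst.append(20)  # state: [-11, 97, 83, 20]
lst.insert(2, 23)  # [-11, 97, 23, 83, 20]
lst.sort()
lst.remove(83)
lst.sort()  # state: [-11, 20, 23, 97]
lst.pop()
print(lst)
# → [-11, 20, 23]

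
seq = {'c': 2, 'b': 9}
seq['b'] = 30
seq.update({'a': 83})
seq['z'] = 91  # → {'c': 2, 'b': 30, 'a': 83, 'z': 91}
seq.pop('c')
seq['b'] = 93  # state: {'b': 93, 'a': 83, 'z': 91}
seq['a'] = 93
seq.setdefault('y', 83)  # 83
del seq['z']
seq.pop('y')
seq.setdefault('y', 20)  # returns 20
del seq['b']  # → {'a': 93, 'y': 20}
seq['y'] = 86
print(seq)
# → {'a': 93, 'y': 86}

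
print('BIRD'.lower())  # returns bird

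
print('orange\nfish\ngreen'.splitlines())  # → ['orange', 'fish', 'green']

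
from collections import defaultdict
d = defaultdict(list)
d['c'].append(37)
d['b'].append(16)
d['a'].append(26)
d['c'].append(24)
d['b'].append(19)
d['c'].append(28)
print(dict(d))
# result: {'c': [37, 24, 28], 'b': [16, 19], 'a': [26]}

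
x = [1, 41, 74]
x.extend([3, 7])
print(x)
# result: [1, 41, 74, 3, 7]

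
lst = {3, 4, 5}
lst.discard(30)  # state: {3, 4, 5}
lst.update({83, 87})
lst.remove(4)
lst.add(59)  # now {3, 5, 59, 83, 87}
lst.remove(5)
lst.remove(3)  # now {59, 83, 87}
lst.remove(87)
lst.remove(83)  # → {59}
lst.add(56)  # {56, 59}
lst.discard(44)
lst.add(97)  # {56, 59, 97}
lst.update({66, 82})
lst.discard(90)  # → {56, 59, 66, 82, 97}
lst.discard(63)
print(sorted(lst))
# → [56, 59, 66, 82, 97]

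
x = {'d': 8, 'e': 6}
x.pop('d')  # 8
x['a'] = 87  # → {'e': 6, 'a': 87}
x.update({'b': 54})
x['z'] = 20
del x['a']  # {'e': 6, 'b': 54, 'z': 20}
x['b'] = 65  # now {'e': 6, 'b': 65, 'z': 20}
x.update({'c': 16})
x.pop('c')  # 16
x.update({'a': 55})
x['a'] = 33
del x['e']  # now {'b': 65, 'z': 20, 'a': 33}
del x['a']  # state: {'b': 65, 'z': 20}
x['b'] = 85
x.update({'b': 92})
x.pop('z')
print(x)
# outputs {'b': 92}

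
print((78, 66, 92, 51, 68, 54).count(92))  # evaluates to 1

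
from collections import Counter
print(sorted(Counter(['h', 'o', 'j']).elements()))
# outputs ['h', 'j', 'o']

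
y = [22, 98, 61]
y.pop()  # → 61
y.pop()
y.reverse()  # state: [22]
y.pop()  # 22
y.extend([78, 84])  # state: [78, 84]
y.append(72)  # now [78, 84, 72]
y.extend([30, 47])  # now [78, 84, 72, 30, 47]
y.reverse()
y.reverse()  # [78, 84, 72, 30, 47]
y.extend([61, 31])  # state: [78, 84, 72, 30, 47, 61, 31]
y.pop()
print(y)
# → [78, 84, 72, 30, 47, 61]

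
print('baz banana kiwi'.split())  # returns ['baz', 'banana', 'kiwi']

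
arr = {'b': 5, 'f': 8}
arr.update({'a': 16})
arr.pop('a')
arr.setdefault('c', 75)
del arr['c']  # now {'b': 5, 'f': 8}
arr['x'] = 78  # {'b': 5, 'f': 8, 'x': 78}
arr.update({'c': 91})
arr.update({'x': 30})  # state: {'b': 5, 'f': 8, 'x': 30, 'c': 91}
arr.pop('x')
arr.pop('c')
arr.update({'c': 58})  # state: {'b': 5, 'f': 8, 'c': 58}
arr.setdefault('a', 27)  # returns 27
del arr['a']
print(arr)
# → {'b': 5, 'f': 8, 'c': 58}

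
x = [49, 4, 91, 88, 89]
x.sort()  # [4, 49, 88, 89, 91]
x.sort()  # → [4, 49, 88, 89, 91]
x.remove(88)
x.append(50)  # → [4, 49, 89, 91, 50]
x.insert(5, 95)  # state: [4, 49, 89, 91, 50, 95]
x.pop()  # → 95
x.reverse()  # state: [50, 91, 89, 49, 4]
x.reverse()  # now [4, 49, 89, 91, 50]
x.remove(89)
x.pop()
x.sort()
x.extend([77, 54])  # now [4, 49, 91, 77, 54]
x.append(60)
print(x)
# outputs [4, 49, 91, 77, 54, 60]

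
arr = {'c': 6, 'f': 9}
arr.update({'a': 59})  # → {'c': 6, 'f': 9, 'a': 59}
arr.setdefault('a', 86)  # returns 59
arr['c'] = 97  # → {'c': 97, 'f': 9, 'a': 59}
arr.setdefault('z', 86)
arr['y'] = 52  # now {'c': 97, 'f': 9, 'a': 59, 'z': 86, 'y': 52}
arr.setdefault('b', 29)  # 29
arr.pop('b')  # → 29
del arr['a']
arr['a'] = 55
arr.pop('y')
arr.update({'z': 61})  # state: {'c': 97, 'f': 9, 'z': 61, 'a': 55}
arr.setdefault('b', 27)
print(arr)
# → {'c': 97, 'f': 9, 'z': 61, 'a': 55, 'b': 27}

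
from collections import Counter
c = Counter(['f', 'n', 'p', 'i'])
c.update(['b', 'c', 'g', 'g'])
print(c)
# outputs Counter({'g': 2, 'f': 1, 'n': 1, 'p': 1, 'i': 1, 'b': 1, 'c': 1})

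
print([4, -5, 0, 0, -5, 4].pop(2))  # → 0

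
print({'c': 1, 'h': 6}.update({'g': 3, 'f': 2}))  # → None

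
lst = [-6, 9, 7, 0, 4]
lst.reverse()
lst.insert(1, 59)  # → [4, 59, 0, 7, 9, -6]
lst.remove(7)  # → [4, 59, 0, 9, -6]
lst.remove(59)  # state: [4, 0, 9, -6]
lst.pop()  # -6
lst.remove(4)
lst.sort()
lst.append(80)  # [0, 9, 80]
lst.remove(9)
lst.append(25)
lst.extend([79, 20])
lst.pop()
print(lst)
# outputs [0, 80, 25, 79]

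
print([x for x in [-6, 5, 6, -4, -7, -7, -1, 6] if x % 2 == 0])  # [-6, 6, -4, 6]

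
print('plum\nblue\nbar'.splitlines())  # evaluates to ['plum', 'blue', 'bar']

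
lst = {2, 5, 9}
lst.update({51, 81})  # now {2, 5, 9, 51, 81}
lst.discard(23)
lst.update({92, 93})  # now {2, 5, 9, 51, 81, 92, 93}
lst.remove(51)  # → {2, 5, 9, 81, 92, 93}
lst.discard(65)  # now {2, 5, 9, 81, 92, 93}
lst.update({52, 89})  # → {2, 5, 9, 52, 81, 89, 92, 93}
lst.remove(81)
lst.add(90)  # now {2, 5, 9, 52, 89, 90, 92, 93}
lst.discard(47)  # {2, 5, 9, 52, 89, 90, 92, 93}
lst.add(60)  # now {2, 5, 9, 52, 60, 89, 90, 92, 93}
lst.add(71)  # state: {2, 5, 9, 52, 60, 71, 89, 90, 92, 93}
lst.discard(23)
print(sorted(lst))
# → [2, 5, 9, 52, 60, 71, 89, 90, 92, 93]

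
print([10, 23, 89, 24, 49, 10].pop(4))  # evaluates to 49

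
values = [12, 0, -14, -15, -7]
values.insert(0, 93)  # [93, 12, 0, -14, -15, -7]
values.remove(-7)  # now [93, 12, 0, -14, -15]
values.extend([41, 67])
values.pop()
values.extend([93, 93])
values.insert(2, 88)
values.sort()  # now [-15, -14, 0, 12, 41, 88, 93, 93, 93]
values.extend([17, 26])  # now [-15, -14, 0, 12, 41, 88, 93, 93, 93, 17, 26]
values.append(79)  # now [-15, -14, 0, 12, 41, 88, 93, 93, 93, 17, 26, 79]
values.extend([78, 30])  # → [-15, -14, 0, 12, 41, 88, 93, 93, 93, 17, 26, 79, 78, 30]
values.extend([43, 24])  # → [-15, -14, 0, 12, 41, 88, 93, 93, 93, 17, 26, 79, 78, 30, 43, 24]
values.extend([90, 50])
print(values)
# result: [-15, -14, 0, 12, 41, 88, 93, 93, 93, 17, 26, 79, 78, 30, 43, 24, 90, 50]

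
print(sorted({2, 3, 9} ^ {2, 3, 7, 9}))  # [7]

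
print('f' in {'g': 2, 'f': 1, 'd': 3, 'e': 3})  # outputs True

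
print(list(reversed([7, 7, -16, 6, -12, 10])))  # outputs [10, -12, 6, -16, 7, 7]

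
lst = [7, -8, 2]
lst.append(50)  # [7, -8, 2, 50]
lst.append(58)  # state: [7, -8, 2, 50, 58]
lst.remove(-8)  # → [7, 2, 50, 58]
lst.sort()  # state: [2, 7, 50, 58]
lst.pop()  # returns 58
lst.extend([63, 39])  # [2, 7, 50, 63, 39]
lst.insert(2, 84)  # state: [2, 7, 84, 50, 63, 39]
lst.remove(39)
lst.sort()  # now [2, 7, 50, 63, 84]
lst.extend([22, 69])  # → [2, 7, 50, 63, 84, 22, 69]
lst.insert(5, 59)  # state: [2, 7, 50, 63, 84, 59, 22, 69]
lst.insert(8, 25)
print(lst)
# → [2, 7, 50, 63, 84, 59, 22, 69, 25]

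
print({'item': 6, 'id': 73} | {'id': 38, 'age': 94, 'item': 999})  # {'item': 999, 'id': 38, 'age': 94}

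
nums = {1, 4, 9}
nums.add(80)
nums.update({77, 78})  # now {1, 4, 9, 77, 78, 80}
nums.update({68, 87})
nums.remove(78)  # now {1, 4, 9, 68, 77, 80, 87}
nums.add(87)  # {1, 4, 9, 68, 77, 80, 87}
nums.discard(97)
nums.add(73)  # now {1, 4, 9, 68, 73, 77, 80, 87}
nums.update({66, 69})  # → {1, 4, 9, 66, 68, 69, 73, 77, 80, 87}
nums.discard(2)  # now {1, 4, 9, 66, 68, 69, 73, 77, 80, 87}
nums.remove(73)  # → {1, 4, 9, 66, 68, 69, 77, 80, 87}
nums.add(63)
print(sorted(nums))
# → [1, 4, 9, 63, 66, 68, 69, 77, 80, 87]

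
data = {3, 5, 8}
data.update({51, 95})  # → {3, 5, 8, 51, 95}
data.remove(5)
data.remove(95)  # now {3, 8, 51}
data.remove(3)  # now {8, 51}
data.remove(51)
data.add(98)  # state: {8, 98}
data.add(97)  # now {8, 97, 98}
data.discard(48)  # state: {8, 97, 98}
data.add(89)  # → {8, 89, 97, 98}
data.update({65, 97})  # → {8, 65, 89, 97, 98}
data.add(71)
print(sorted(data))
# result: [8, 65, 71, 89, 97, 98]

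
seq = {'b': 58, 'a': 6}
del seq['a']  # {'b': 58}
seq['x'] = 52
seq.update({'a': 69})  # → {'b': 58, 'x': 52, 'a': 69}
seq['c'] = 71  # {'b': 58, 'x': 52, 'a': 69, 'c': 71}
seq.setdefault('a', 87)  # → 69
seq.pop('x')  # 52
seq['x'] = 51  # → {'b': 58, 'a': 69, 'c': 71, 'x': 51}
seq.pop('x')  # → 51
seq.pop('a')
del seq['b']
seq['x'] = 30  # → {'c': 71, 'x': 30}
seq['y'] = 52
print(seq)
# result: {'c': 71, 'x': 30, 'y': 52}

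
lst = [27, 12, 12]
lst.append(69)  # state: [27, 12, 12, 69]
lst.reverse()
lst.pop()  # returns 27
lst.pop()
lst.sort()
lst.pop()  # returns 69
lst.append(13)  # [12, 13]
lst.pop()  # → 13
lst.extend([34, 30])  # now [12, 34, 30]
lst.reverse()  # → [30, 34, 12]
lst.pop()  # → 12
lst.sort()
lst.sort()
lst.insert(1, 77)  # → [30, 77, 34]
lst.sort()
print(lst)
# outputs [30, 34, 77]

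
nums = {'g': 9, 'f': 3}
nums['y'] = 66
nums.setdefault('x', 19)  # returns 19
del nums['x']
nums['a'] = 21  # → {'g': 9, 'f': 3, 'y': 66, 'a': 21}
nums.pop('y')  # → 66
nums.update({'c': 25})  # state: {'g': 9, 'f': 3, 'a': 21, 'c': 25}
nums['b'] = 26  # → {'g': 9, 'f': 3, 'a': 21, 'c': 25, 'b': 26}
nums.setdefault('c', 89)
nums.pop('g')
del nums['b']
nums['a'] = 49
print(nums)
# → {'f': 3, 'a': 49, 'c': 25}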